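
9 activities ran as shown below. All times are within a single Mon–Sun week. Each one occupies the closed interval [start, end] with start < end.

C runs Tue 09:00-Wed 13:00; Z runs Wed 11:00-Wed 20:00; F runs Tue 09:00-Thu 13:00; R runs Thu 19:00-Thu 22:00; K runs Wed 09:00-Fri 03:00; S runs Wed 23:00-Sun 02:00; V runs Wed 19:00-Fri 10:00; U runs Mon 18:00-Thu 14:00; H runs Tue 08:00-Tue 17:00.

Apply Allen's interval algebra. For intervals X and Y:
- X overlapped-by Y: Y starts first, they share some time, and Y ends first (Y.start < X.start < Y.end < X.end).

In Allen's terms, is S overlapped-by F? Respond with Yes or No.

Yes

S = [Wed 23:00, Sun 02:00], F = [Tue 09:00, Thu 13:00].
Actual relation of S to F: overlapped-by.
Asked whether 'overlapped-by' holds → Yes.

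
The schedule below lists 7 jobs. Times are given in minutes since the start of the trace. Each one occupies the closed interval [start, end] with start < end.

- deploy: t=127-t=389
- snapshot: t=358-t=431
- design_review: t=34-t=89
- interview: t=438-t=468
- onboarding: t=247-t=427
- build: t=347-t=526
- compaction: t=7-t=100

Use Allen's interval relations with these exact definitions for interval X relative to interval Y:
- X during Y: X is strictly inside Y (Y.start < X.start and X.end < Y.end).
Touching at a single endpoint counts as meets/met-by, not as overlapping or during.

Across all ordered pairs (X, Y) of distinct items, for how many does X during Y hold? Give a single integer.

3

Checking all 42 ordered pairs for relation 'during'; matching pairs in alphabetical order:
(design_review, compaction): design_review during compaction ✓
(interview, build): interview during build ✓
(snapshot, build): snapshot during build ✓
Count: 3.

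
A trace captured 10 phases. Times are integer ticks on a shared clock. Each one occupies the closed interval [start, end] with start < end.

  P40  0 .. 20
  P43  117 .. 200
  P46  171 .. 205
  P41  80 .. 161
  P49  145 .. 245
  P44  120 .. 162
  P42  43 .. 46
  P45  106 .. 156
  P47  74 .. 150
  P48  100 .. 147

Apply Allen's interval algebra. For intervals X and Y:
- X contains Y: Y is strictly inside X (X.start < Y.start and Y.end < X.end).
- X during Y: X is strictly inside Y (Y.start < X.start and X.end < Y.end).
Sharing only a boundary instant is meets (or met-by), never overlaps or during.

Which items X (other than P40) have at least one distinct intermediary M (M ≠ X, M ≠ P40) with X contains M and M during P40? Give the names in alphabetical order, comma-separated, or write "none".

Target P40 = [0, 20].
Intermediaries M with M during P40: none.
Union: none.

none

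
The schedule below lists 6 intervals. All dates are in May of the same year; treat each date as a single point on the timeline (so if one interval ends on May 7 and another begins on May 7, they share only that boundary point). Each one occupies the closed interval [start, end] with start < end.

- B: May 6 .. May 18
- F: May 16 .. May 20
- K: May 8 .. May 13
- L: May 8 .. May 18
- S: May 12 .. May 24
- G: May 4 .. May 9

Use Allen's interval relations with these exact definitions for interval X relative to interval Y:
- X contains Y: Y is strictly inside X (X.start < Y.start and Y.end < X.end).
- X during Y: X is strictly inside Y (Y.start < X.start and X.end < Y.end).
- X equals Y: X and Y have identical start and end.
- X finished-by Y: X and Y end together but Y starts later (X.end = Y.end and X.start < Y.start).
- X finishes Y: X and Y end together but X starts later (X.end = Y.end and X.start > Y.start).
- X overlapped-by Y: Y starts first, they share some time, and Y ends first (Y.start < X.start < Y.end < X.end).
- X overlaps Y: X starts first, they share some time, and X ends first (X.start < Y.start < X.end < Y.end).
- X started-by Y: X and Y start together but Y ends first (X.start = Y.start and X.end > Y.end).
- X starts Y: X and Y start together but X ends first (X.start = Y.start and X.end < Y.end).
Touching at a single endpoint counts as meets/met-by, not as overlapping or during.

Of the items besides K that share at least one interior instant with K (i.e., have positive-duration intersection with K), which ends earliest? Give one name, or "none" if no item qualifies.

G

Target K = [May 8, May 13].
B [May 6, May 18] → contains → candidate.
F [May 16, May 20] → after → excluded.
G [May 4, May 9] → overlaps → candidate.
L [May 8, May 18] → started-by → candidate.
S [May 12, May 24] → overlapped-by → candidate.
Among candidates, earliest end is May 9 → G.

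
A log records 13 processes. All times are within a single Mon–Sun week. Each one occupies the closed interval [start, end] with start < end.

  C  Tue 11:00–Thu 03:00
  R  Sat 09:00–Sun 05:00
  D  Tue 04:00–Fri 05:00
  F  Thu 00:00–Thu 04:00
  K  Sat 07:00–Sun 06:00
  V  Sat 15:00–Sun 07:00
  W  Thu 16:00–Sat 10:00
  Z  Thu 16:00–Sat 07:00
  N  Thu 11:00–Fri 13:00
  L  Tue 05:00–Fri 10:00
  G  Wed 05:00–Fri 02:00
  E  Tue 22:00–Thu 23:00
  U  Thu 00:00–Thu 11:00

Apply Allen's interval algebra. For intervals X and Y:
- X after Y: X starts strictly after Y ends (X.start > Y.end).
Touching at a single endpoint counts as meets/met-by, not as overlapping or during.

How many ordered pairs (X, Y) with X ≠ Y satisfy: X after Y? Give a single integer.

35

Checking all 156 ordered pairs for relation 'after'; matching pairs in alphabetical order:
(K, C): K after C ✓
(K, D): K after D ✓
(K, E): K after E ✓
(K, F): K after F ✓
(K, G): K after G ✓
(K, L): K after L ✓
(K, N): K after N ✓
(K, U): K after U ✓
(N, C): N after C ✓
(N, F): N after F ✓
(R, C): R after C ✓
(R, D): R after D ✓
(R, E): R after E ✓
(R, F): R after F ✓
(R, G): R after G ✓
(R, L): R after L ✓
(R, N): R after N ✓
(R, U): R after U ✓
(R, Z): R after Z ✓
(V, C): V after C ✓
(V, D): V after D ✓
(V, E): V after E ✓
(V, F): V after F ✓
(V, G): V after G ✓
... plus 11 further pairs not listed.
Count: 35.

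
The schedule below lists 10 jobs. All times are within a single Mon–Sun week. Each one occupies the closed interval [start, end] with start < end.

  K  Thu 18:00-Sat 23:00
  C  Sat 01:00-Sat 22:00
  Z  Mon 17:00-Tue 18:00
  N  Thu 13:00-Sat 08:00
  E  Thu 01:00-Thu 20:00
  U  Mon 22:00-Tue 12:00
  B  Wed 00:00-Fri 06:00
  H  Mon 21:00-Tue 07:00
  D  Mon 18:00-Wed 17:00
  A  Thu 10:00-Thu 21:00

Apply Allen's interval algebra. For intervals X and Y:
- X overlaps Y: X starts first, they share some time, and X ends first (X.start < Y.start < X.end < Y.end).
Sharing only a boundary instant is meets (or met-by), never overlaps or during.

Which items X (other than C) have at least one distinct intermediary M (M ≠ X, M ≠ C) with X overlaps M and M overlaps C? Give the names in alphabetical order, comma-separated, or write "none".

A, B, E

Target C = [Sat 01:00, Sat 22:00].
Intermediaries M with M overlaps C: N.
Via N — items with X overlaps N: A, B, E.
Union: A, B, E.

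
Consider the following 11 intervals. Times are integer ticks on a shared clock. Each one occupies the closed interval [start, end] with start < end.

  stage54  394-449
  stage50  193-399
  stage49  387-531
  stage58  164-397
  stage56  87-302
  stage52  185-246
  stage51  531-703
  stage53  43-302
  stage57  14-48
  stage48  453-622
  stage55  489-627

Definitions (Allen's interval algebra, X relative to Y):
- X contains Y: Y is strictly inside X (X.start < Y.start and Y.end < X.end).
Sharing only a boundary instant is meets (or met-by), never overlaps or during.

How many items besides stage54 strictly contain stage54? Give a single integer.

Target stage54 = [394, 449].
stage48 [453, 622] → after → no.
stage49 [387, 531] → contains → counts.
stage50 [193, 399] → overlaps → no.
stage51 [531, 703] → after → no.
stage52 [185, 246] → before → no.
stage53 [43, 302] → before → no.
stage55 [489, 627] → after → no.
stage56 [87, 302] → before → no.
stage57 [14, 48] → before → no.
stage58 [164, 397] → overlaps → no.
Total: 1.

1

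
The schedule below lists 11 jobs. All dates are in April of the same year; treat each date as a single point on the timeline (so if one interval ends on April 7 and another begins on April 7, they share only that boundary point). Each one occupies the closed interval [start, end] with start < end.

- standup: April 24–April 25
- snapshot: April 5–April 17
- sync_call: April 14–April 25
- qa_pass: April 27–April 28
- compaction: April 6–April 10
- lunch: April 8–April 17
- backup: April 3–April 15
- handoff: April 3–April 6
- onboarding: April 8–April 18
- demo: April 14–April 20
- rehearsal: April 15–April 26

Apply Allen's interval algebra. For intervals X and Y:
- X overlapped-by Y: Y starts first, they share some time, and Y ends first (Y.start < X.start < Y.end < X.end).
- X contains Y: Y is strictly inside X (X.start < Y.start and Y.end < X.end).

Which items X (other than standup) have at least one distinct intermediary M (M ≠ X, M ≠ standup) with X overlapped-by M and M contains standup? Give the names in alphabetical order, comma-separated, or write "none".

none

Target standup = [April 24, April 25].
Intermediaries M with M contains standup: rehearsal.
Via rehearsal — items with X overlapped-by rehearsal: none.
Union: none.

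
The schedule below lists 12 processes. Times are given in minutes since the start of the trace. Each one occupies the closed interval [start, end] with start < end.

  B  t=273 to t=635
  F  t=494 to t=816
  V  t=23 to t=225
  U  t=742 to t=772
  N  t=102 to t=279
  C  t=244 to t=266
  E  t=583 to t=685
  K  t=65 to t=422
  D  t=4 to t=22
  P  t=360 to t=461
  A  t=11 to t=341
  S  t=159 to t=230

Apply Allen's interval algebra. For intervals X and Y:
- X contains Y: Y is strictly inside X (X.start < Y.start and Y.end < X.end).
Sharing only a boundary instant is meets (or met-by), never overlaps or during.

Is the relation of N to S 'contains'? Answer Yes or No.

Yes

N = [t=102, t=279], S = [t=159, t=230].
Actual relation of N to S: contains.
Asked whether 'contains' holds → Yes.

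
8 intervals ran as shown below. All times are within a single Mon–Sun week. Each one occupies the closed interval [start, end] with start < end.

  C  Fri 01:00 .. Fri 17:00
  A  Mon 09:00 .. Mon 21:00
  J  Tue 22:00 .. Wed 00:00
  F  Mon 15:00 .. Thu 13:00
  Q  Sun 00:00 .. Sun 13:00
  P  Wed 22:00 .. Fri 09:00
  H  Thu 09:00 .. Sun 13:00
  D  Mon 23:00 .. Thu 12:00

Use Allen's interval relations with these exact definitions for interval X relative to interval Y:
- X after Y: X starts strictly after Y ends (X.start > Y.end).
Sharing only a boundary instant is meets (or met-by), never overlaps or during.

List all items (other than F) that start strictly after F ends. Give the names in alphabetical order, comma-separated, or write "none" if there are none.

C, Q

Target F = [Mon 15:00, Thu 13:00].
A [Mon 09:00, Mon 21:00] → overlaps → no.
C [Fri 01:00, Fri 17:00] → after → yes.
D [Mon 23:00, Thu 12:00] → during → no.
H [Thu 09:00, Sun 13:00] → overlapped-by → no.
J [Tue 22:00, Wed 00:00] → during → no.
P [Wed 22:00, Fri 09:00] → overlapped-by → no.
Q [Sun 00:00, Sun 13:00] → after → yes.
Result: C, Q.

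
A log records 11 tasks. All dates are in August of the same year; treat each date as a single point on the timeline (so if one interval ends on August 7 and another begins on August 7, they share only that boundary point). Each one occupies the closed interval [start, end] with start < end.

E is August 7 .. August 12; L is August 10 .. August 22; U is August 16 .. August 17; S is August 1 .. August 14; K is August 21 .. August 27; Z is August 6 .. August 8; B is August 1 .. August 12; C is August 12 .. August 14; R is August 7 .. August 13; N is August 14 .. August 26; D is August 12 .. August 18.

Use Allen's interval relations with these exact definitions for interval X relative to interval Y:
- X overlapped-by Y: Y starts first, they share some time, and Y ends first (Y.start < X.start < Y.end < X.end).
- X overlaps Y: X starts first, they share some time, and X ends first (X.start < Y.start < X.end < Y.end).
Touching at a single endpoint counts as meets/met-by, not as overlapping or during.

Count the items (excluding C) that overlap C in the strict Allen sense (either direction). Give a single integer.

1

Target C = [August 12, August 14].
B [August 1, August 12] → meets → no.
D [August 12, August 18] → started-by → no.
E [August 7, August 12] → meets → no.
K [August 21, August 27] → after → no.
L [August 10, August 22] → contains → no.
N [August 14, August 26] → met-by → no.
R [August 7, August 13] → overlaps → counts.
S [August 1, August 14] → finished-by → no.
U [August 16, August 17] → after → no.
Z [August 6, August 8] → before → no.
Total: 1.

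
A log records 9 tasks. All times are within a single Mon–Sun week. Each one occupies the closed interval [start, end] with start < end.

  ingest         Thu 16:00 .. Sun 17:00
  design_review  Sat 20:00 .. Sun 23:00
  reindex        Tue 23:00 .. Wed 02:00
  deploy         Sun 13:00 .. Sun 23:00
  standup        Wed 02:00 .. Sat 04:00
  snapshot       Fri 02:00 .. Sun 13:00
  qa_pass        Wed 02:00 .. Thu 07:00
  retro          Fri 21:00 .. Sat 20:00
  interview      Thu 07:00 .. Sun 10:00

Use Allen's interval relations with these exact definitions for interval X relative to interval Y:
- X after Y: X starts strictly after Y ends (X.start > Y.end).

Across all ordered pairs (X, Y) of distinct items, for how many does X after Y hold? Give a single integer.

Checking all 72 ordered pairs for relation 'after'; matching pairs in alphabetical order:
(deploy, interview): deploy after interview ✓
(deploy, qa_pass): deploy after qa_pass ✓
(deploy, reindex): deploy after reindex ✓
(deploy, retro): deploy after retro ✓
(deploy, standup): deploy after standup ✓
(design_review, qa_pass): design_review after qa_pass ✓
(design_review, reindex): design_review after reindex ✓
(design_review, standup): design_review after standup ✓
(ingest, qa_pass): ingest after qa_pass ✓
(ingest, reindex): ingest after reindex ✓
(interview, reindex): interview after reindex ✓
(retro, qa_pass): retro after qa_pass ✓
(retro, reindex): retro after reindex ✓
(snapshot, qa_pass): snapshot after qa_pass ✓
(snapshot, reindex): snapshot after reindex ✓
Count: 15.

15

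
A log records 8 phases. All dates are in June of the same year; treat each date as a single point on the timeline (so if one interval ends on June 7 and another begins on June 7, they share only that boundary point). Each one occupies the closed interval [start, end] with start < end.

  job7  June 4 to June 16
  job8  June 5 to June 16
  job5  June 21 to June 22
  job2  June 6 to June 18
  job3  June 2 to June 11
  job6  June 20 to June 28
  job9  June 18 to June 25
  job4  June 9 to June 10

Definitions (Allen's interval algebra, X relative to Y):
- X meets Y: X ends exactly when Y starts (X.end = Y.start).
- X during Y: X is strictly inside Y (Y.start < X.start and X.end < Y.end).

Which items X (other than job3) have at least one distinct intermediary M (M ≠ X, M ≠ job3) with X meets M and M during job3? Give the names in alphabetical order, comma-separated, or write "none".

Target job3 = [June 2, June 11].
Intermediaries M with M during job3: job4.
Via job4 — items with X meets job4: none.
Union: none.

none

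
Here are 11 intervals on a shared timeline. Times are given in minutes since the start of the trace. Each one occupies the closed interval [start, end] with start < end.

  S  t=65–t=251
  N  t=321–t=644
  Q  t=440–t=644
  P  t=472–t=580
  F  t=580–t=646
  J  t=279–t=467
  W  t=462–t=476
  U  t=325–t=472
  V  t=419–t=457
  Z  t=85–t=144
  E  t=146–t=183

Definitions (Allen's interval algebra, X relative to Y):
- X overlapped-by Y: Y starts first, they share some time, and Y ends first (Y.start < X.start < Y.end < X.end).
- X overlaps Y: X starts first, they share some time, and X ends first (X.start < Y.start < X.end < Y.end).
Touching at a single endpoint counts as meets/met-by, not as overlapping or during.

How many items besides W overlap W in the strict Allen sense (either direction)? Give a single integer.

Target W = [t=462, t=476].
E [t=146, t=183] → before → no.
F [t=580, t=646] → after → no.
J [t=279, t=467] → overlaps → counts.
N [t=321, t=644] → contains → no.
P [t=472, t=580] → overlapped-by → counts.
Q [t=440, t=644] → contains → no.
S [t=65, t=251] → before → no.
U [t=325, t=472] → overlaps → counts.
V [t=419, t=457] → before → no.
Z [t=85, t=144] → before → no.
Total: 3.

3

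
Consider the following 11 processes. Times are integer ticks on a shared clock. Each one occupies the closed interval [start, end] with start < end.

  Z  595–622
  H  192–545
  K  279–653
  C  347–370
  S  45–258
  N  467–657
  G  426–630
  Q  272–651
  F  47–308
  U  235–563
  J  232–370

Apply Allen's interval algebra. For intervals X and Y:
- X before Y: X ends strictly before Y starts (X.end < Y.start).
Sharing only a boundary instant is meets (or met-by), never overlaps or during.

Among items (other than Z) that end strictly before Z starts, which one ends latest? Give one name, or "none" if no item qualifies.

Target Z = [595, 622].
C [347, 370] → before → candidate.
F [47, 308] → before → candidate.
G [426, 630] → contains → excluded.
H [192, 545] → before → candidate.
J [232, 370] → before → candidate.
K [279, 653] → contains → excluded.
N [467, 657] → contains → excluded.
Q [272, 651] → contains → excluded.
S [45, 258] → before → candidate.
U [235, 563] → before → candidate.
Among candidates, latest end is 563 → U.

U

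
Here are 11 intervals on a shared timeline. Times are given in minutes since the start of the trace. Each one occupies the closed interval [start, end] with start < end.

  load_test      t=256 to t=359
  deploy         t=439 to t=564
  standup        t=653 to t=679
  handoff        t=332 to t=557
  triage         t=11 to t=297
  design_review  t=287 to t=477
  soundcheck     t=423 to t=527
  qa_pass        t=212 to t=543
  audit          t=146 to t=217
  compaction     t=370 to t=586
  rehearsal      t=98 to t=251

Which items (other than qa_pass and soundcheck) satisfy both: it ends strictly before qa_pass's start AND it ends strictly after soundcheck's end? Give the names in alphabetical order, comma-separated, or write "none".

Conditions: its end is strictly before qa_pass's start (X.end < t=212) AND its end is strictly after soundcheck's end (X.end > t=527).
audit: end t=217 < t=212? ✗; end t=217 > t=527? ✗ → no.
compaction: end t=586 < t=212? ✗; end t=586 > t=527? ✓ → no.
deploy: end t=564 < t=212? ✗; end t=564 > t=527? ✓ → no.
design_review: end t=477 < t=212? ✗; end t=477 > t=527? ✗ → no.
handoff: end t=557 < t=212? ✗; end t=557 > t=527? ✓ → no.
load_test: end t=359 < t=212? ✗; end t=359 > t=527? ✗ → no.
rehearsal: end t=251 < t=212? ✗; end t=251 > t=527? ✗ → no.
standup: end t=679 < t=212? ✗; end t=679 > t=527? ✓ → no.
triage: end t=297 < t=212? ✗; end t=297 > t=527? ✗ → no.
Result: none.

none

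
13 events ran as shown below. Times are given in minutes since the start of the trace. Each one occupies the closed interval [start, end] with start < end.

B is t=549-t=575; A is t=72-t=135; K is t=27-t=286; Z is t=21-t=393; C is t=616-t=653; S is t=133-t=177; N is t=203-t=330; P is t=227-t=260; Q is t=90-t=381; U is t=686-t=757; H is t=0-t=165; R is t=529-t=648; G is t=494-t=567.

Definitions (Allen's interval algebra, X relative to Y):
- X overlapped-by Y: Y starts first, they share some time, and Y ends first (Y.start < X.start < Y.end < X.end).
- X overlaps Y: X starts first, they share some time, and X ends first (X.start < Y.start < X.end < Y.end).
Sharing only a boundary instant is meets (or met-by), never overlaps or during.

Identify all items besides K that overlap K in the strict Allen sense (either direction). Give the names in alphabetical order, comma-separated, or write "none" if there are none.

H, N, Q

Target K = [t=27, t=286].
A [t=72, t=135] → during → no.
B [t=549, t=575] → after → no.
C [t=616, t=653] → after → no.
G [t=494, t=567] → after → no.
H [t=0, t=165] → overlaps → yes.
N [t=203, t=330] → overlapped-by → yes.
P [t=227, t=260] → during → no.
Q [t=90, t=381] → overlapped-by → yes.
R [t=529, t=648] → after → no.
S [t=133, t=177] → during → no.
U [t=686, t=757] → after → no.
Z [t=21, t=393] → contains → no.
Result: H, N, Q.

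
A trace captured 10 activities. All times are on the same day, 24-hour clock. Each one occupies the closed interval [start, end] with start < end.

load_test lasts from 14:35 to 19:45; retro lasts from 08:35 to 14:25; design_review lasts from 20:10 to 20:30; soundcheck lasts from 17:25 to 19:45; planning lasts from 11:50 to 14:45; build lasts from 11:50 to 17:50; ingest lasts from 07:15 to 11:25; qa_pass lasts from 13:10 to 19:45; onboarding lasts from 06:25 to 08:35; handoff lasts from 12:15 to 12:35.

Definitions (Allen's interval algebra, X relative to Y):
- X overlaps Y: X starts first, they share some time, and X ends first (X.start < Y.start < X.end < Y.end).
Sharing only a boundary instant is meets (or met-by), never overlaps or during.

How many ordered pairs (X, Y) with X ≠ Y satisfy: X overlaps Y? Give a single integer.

Checking all 90 ordered pairs for relation 'overlaps'; matching pairs in alphabetical order:
(build, load_test): build overlaps load_test ✓
(build, qa_pass): build overlaps qa_pass ✓
(build, soundcheck): build overlaps soundcheck ✓
(ingest, retro): ingest overlaps retro ✓
(onboarding, ingest): onboarding overlaps ingest ✓
(planning, load_test): planning overlaps load_test ✓
(planning, qa_pass): planning overlaps qa_pass ✓
(retro, build): retro overlaps build ✓
(retro, planning): retro overlaps planning ✓
(retro, qa_pass): retro overlaps qa_pass ✓
Count: 10.

10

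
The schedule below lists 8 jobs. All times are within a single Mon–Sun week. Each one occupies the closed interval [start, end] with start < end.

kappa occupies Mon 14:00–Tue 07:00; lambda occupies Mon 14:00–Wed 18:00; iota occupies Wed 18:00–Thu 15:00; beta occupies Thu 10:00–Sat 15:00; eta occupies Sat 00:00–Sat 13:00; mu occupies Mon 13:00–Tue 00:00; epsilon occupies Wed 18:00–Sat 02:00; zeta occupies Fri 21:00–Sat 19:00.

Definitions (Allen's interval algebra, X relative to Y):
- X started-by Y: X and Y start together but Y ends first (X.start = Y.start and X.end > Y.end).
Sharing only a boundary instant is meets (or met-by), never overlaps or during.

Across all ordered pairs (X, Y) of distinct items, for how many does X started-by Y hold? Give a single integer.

2

Checking all 56 ordered pairs for relation 'started-by'; matching pairs in alphabetical order:
(epsilon, iota): epsilon started-by iota ✓
(lambda, kappa): lambda started-by kappa ✓
Count: 2.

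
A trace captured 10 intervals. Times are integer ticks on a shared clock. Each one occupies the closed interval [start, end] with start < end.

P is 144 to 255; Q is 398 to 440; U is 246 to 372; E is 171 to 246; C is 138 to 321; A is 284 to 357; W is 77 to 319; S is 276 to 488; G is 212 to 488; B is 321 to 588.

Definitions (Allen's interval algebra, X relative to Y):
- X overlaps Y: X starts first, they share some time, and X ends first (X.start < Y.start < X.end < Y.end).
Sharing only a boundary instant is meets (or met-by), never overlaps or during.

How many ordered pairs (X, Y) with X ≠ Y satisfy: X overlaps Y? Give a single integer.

17

Checking all 90 ordered pairs for relation 'overlaps'; matching pairs in alphabetical order:
(A, B): A overlaps B ✓
(C, A): C overlaps A ✓
(C, G): C overlaps G ✓
(C, S): C overlaps S ✓
(C, U): C overlaps U ✓
(E, G): E overlaps G ✓
(G, B): G overlaps B ✓
(P, G): P overlaps G ✓
(P, U): P overlaps U ✓
(S, B): S overlaps B ✓
(U, B): U overlaps B ✓
(U, S): U overlaps S ✓
(W, A): W overlaps A ✓
(W, C): W overlaps C ✓
(W, G): W overlaps G ✓
(W, S): W overlaps S ✓
(W, U): W overlaps U ✓
Count: 17.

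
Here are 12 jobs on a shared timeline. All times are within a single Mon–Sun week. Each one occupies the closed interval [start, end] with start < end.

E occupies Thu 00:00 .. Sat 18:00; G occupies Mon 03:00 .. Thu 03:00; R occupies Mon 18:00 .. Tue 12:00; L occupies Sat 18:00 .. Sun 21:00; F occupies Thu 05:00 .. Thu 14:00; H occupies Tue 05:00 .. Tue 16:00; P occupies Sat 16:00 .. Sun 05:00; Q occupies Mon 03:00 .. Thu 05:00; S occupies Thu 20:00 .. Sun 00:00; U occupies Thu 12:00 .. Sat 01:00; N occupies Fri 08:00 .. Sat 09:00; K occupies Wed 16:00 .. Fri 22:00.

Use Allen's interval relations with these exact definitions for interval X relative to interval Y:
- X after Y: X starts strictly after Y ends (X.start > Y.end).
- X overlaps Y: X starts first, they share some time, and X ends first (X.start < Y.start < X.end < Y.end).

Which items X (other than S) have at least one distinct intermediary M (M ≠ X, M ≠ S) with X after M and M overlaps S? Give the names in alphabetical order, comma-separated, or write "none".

L, P

Target S = [Thu 20:00, Sun 00:00].
Intermediaries M with M overlaps S: E, K, U.
Via E — items with X after E: none.
Via K — items with X after K: L, P.
Via U — items with X after U: L, P.
Union: L, P.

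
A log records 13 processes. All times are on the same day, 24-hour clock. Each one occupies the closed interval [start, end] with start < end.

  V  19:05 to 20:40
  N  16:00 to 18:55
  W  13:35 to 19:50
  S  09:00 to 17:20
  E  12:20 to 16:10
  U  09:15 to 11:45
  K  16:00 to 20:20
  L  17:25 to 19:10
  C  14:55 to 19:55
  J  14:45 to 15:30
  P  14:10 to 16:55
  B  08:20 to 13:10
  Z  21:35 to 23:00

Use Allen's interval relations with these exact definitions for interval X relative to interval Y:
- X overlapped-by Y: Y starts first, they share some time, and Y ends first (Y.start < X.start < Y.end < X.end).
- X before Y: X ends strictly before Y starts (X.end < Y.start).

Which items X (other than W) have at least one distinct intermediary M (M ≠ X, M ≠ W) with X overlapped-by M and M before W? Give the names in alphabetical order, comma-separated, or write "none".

Target W = [13:35, 19:50].
Intermediaries M with M before W: B, U.
Via B — items with X overlapped-by B: E, S.
Via U — items with X overlapped-by U: none.
Union: E, S.

E, S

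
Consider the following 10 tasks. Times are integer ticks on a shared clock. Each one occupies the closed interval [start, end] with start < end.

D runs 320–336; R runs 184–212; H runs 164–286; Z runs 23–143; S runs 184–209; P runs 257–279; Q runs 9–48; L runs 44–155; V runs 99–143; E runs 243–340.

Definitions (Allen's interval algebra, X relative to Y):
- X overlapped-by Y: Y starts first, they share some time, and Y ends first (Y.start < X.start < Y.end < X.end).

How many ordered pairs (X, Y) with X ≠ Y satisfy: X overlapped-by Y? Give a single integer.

4

Checking all 90 ordered pairs for relation 'overlapped-by'; matching pairs in alphabetical order:
(E, H): E overlapped-by H ✓
(L, Q): L overlapped-by Q ✓
(L, Z): L overlapped-by Z ✓
(Z, Q): Z overlapped-by Q ✓
Count: 4.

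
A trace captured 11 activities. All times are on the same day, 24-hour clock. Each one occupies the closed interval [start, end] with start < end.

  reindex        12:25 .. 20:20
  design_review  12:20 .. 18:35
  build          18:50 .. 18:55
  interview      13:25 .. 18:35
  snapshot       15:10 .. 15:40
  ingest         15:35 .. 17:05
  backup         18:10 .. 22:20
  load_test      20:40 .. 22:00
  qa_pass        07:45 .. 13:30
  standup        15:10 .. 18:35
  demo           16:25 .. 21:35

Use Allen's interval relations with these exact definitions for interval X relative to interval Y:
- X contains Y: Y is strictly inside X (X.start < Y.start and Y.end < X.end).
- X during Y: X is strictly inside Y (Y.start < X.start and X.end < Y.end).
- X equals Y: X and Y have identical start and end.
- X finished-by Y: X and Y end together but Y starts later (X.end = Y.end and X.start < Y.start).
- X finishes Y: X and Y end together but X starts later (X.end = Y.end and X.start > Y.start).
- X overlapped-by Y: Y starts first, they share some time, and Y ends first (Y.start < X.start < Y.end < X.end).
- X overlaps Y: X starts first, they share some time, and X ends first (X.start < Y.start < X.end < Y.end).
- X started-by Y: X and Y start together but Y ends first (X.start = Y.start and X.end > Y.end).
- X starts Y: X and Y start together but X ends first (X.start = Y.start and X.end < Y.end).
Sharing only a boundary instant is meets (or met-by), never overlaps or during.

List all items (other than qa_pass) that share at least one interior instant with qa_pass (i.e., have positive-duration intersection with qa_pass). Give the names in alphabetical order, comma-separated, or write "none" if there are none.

design_review, interview, reindex

Target qa_pass = [07:45, 13:30].
backup [18:10, 22:20] → after → no.
build [18:50, 18:55] → after → no.
demo [16:25, 21:35] → after → no.
design_review [12:20, 18:35] → overlapped-by → yes.
ingest [15:35, 17:05] → after → no.
interview [13:25, 18:35] → overlapped-by → yes.
load_test [20:40, 22:00] → after → no.
reindex [12:25, 20:20] → overlapped-by → yes.
snapshot [15:10, 15:40] → after → no.
standup [15:10, 18:35] → after → no.
Result: design_review, interview, reindex.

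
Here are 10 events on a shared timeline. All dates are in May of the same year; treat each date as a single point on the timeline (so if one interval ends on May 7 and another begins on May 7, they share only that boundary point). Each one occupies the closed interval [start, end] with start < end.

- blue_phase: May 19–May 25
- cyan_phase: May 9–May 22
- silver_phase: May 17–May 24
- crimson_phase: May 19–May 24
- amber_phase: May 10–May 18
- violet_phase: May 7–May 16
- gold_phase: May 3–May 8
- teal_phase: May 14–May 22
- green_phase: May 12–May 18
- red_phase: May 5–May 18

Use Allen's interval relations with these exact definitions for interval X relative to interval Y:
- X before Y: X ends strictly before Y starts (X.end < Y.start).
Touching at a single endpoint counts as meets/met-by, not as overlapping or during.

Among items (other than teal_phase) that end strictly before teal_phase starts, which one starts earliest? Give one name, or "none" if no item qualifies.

Target teal_phase = [May 14, May 22].
amber_phase [May 10, May 18] → overlaps → excluded.
blue_phase [May 19, May 25] → overlapped-by → excluded.
crimson_phase [May 19, May 24] → overlapped-by → excluded.
cyan_phase [May 9, May 22] → finished-by → excluded.
gold_phase [May 3, May 8] → before → candidate.
green_phase [May 12, May 18] → overlaps → excluded.
red_phase [May 5, May 18] → overlaps → excluded.
silver_phase [May 17, May 24] → overlapped-by → excluded.
violet_phase [May 7, May 16] → overlaps → excluded.
Among candidates, earliest start is May 3 → gold_phase.

gold_phase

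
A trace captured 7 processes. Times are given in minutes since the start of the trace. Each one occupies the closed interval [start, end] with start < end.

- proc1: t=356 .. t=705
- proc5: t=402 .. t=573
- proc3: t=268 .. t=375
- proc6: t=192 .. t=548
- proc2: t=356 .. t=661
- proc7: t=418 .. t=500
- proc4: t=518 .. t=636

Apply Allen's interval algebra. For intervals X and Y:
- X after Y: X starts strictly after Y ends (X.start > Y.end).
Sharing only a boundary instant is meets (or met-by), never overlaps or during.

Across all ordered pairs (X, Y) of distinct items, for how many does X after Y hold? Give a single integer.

4

Checking all 42 ordered pairs for relation 'after'; matching pairs in alphabetical order:
(proc4, proc3): proc4 after proc3 ✓
(proc4, proc7): proc4 after proc7 ✓
(proc5, proc3): proc5 after proc3 ✓
(proc7, proc3): proc7 after proc3 ✓
Count: 4.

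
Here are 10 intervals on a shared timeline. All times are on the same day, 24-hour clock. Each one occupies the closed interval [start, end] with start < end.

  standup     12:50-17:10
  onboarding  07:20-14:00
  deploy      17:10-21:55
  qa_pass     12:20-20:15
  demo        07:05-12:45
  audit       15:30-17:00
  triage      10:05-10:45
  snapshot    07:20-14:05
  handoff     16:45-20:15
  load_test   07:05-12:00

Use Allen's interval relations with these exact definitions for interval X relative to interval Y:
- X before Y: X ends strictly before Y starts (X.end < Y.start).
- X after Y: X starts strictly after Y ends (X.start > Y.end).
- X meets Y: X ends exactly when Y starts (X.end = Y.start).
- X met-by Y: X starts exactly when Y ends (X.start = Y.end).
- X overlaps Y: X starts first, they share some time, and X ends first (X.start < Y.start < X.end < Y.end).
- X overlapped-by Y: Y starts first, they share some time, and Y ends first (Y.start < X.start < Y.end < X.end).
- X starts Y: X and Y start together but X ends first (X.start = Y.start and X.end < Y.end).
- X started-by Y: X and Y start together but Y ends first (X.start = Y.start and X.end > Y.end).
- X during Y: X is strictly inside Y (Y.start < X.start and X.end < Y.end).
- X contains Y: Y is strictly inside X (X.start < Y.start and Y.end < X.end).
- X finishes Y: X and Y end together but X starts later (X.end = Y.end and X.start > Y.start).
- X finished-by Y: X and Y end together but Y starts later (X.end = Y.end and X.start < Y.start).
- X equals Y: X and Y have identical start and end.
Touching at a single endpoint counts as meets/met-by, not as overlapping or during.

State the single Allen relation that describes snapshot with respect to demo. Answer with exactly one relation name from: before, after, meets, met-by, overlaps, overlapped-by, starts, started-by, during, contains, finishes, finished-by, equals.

overlapped-by

snapshot = [07:20, 14:05]; demo = [07:05, 12:45].
Compare endpoints: snapshot.start > demo.start, snapshot.start < demo.end, snapshot.end > demo.start, snapshot.end > demo.end.
That pattern is 'overlapped-by'.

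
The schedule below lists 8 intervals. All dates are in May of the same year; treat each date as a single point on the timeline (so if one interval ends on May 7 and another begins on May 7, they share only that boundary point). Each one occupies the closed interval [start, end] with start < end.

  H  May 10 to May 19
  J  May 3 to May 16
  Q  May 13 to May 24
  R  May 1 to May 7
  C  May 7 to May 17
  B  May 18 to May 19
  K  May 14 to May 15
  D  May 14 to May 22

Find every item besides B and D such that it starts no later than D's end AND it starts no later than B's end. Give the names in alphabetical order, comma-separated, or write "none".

Conditions: its start is no later than D's end (X.start <= May 22) AND its start is no later than B's end (X.start <= May 19).
C: start May 7 <= May 22? ✓; start May 7 <= May 19? ✓ → yes.
H: start May 10 <= May 22? ✓; start May 10 <= May 19? ✓ → yes.
J: start May 3 <= May 22? ✓; start May 3 <= May 19? ✓ → yes.
K: start May 14 <= May 22? ✓; start May 14 <= May 19? ✓ → yes.
Q: start May 13 <= May 22? ✓; start May 13 <= May 19? ✓ → yes.
R: start May 1 <= May 22? ✓; start May 1 <= May 19? ✓ → yes.
Result: C, H, J, K, Q, R.

C, H, J, K, Q, R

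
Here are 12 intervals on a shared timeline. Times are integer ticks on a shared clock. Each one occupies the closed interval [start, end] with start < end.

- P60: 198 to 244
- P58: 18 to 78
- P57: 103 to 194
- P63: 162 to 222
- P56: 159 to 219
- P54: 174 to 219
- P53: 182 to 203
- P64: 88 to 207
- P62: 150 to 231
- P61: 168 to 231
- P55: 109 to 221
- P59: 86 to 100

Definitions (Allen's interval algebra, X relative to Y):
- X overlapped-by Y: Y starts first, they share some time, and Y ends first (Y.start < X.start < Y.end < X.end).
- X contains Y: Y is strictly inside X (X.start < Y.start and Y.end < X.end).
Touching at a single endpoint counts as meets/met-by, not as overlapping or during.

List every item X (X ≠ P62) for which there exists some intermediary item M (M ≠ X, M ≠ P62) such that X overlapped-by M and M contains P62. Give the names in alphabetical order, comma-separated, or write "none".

Target P62 = [150, 231].
Intermediaries M with M contains P62: none.
Union: none.

none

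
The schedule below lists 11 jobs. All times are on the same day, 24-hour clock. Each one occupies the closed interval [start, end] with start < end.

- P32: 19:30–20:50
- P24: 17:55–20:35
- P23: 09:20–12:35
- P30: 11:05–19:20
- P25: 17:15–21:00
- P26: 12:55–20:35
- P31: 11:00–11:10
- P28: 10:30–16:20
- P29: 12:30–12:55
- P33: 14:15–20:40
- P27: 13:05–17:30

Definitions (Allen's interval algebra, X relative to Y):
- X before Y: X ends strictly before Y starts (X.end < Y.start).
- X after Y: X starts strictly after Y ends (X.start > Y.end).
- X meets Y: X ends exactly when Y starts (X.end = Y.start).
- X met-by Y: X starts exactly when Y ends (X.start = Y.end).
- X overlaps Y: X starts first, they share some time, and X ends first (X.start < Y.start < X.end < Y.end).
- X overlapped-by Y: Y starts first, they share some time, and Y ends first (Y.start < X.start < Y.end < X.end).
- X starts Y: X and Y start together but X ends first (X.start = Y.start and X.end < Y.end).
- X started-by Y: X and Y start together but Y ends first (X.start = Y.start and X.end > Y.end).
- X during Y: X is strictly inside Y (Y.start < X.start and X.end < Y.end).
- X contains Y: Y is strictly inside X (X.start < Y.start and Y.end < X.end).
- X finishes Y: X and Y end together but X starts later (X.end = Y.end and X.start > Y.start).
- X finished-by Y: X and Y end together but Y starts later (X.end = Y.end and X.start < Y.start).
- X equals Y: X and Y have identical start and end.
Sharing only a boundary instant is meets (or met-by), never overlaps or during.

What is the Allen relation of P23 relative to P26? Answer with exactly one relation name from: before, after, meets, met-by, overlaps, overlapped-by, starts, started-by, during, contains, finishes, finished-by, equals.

P23 = [09:20, 12:35]; P26 = [12:55, 20:35].
Compare endpoints: P23.start < P26.start, P23.start < P26.end, P23.end < P26.start, P23.end < P26.end.
That pattern is 'before'.

before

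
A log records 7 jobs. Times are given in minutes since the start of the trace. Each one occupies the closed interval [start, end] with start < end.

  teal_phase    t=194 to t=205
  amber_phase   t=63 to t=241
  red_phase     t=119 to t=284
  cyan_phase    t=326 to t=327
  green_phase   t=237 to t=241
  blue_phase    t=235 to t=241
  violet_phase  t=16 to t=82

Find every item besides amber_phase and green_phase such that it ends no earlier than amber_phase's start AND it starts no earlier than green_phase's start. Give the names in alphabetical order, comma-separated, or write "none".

Conditions: its end is no earlier than amber_phase's start (X.end >= t=63) AND its start is no earlier than green_phase's start (X.start >= t=237).
blue_phase: end t=241 >= t=63? ✓; start t=235 >= t=237? ✗ → no.
cyan_phase: end t=327 >= t=63? ✓; start t=326 >= t=237? ✓ → yes.
red_phase: end t=284 >= t=63? ✓; start t=119 >= t=237? ✗ → no.
teal_phase: end t=205 >= t=63? ✓; start t=194 >= t=237? ✗ → no.
violet_phase: end t=82 >= t=63? ✓; start t=16 >= t=237? ✗ → no.
Result: cyan_phase.

cyan_phase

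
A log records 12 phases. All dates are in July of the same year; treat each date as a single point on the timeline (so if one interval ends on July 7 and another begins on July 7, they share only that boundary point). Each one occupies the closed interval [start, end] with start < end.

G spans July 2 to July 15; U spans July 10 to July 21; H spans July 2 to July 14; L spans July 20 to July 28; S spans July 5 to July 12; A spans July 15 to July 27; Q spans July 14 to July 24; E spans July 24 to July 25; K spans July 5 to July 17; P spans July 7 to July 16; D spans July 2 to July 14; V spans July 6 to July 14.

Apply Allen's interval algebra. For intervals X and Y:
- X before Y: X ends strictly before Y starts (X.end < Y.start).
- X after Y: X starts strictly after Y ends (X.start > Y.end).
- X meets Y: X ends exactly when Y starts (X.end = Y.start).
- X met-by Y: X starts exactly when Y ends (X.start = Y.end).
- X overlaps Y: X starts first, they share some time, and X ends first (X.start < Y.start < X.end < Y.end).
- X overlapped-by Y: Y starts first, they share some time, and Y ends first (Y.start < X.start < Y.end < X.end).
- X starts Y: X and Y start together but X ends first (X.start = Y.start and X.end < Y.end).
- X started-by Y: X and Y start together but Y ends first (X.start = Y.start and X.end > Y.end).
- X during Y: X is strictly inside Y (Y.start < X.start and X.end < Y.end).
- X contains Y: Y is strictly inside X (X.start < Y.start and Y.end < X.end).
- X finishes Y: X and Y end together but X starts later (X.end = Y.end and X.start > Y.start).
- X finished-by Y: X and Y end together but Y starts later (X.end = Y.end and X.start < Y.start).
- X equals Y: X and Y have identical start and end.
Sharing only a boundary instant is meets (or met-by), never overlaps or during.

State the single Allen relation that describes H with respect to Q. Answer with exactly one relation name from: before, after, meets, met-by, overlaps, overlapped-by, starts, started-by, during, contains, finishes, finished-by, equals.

H = [July 2, July 14]; Q = [July 14, July 24].
Compare endpoints: H.start < Q.start, H.start < Q.end, H.end = Q.start, H.end < Q.end.
That pattern is 'meets'.

meets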